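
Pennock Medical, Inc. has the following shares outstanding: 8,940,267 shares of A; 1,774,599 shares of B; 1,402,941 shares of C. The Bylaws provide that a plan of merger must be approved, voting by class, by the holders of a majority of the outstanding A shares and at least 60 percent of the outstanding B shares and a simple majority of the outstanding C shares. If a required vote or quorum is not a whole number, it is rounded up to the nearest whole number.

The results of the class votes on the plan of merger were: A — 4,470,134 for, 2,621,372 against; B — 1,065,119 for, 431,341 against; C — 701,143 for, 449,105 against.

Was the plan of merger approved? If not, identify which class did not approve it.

Not approved — the C shares did not give the required vote.

A: a majority of 8940267 is 4470134; 4,470,134 required, 4,470,134 in favor — approved.
B: 3/5 of 1774599 = 1064759.40, rounded up to 1064760; 1,064,760 required, 1,065,119 in favor — approved.
C: a majority of 1402941 is 701471; 701,471 required, 701,143 in favor — not approved.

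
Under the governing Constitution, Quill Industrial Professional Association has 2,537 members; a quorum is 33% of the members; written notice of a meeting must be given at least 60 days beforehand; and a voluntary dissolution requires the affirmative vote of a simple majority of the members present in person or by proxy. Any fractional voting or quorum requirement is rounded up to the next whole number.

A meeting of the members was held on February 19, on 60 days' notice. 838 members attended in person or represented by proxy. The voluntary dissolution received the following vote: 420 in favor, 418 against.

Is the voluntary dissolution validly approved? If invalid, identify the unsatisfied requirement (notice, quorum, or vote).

Valid — all requirements satisfied.

Notice: 60 days given; 60 required. Satisfied.
Quorum: 33% of 2,537 = 837.21, rounded up to 838; 838 present. Satisfied.
Vote: requires a majority of those present (838); a majority of 838 is 420, so 420 needed; 420 in favor. Satisfied.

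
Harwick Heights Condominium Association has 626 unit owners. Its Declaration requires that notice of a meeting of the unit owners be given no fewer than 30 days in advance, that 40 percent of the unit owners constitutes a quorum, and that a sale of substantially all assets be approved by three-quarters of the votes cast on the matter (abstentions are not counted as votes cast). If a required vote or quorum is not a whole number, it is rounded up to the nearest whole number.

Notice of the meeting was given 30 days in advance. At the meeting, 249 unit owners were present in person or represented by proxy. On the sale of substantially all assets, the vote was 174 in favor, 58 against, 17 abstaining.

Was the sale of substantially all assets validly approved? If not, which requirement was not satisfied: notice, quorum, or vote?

Invalid — quorum requirement not satisfied.

Notice: 30 days given; 30 required. Satisfied.
Quorum: 40% of 626 = 250.40, rounded up to 251; 249 present. Not satisfied.
Vote: requires three-fourths of the votes cast (249 − 17 abstaining = 232); 3/4 of 232 = 174, so 174 needed; 174 in favor. Satisfied.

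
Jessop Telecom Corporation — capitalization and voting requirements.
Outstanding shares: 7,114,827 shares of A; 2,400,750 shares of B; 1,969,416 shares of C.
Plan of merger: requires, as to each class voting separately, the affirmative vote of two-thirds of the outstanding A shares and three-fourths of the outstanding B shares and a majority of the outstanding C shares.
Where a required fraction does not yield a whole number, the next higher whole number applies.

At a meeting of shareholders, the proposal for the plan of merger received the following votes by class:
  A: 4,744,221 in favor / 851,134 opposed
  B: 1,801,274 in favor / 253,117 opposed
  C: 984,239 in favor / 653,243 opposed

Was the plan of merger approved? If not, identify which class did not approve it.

Not approved — the C shares did not give the required vote.

A: 2/3 of 7114827 = 4743218; 4,743,218 required, 4,744,221 in favor — approved.
B: 3/4 of 2400750 = 1800562.50, rounded up to 1800563; 1,800,563 required, 1,801,274 in favor — approved.
C: a majority of 1969416 is 984709; 984,709 required, 984,239 in favor — not approved.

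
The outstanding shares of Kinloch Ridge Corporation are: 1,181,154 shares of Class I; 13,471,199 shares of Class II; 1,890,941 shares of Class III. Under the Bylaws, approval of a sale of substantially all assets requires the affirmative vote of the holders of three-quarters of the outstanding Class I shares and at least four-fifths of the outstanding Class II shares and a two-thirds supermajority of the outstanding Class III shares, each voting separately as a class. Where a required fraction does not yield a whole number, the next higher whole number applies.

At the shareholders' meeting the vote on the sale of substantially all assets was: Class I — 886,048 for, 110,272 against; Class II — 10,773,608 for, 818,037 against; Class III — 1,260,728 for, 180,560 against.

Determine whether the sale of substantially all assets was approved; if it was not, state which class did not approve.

Not approved — the Class II shares did not give the required vote.

Class I: 3/4 of 1181154 = 885865.50, rounded up to 885866; 885,866 required, 886,048 in favor — approved.
Class II: 4/5 of 13471199 = 10776959.20, rounded up to 10776960; 10,776,960 required, 10,773,608 in favor — not approved.
Class III: 2/3 of 1890941 = 1260627.33, rounded up to 1260628; 1,260,628 required, 1,260,728 in favor — approved.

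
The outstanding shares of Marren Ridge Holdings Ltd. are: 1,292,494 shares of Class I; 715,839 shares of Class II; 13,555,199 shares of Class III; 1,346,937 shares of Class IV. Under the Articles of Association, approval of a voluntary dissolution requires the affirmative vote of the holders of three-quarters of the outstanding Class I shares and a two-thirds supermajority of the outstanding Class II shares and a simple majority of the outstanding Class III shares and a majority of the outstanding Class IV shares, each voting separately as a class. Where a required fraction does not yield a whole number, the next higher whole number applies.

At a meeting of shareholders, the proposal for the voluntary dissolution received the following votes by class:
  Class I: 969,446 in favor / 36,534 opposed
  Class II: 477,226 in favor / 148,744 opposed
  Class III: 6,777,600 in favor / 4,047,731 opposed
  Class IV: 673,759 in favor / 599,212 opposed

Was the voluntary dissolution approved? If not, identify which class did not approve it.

Approved — every class gave the required vote.

Class I: 3/4 of 1292494 = 969370.50, rounded up to 969371; 969,371 required, 969,446 in favor — approved.
Class II: 2/3 of 715839 = 477226; 477,226 required, 477,226 in favor — approved.
Class III: a majority of 13555199 is 6777600; 6,777,600 required, 6,777,600 in favor — approved.
Class IV: a majority of 1346937 is 673469; 673,469 required, 673,759 in favor — approved.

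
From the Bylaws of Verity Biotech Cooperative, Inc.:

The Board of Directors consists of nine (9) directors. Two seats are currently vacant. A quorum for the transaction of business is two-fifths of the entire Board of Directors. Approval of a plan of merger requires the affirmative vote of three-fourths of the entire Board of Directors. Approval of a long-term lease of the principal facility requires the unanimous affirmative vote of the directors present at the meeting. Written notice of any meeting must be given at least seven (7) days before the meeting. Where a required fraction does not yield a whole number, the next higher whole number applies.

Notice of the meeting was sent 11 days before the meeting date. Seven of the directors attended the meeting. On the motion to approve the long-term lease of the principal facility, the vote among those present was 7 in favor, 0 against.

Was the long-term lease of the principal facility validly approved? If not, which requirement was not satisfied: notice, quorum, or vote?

Valid — all requirements satisfied.

Notice: 11 days given; 7 required (11 ≥ 7). Satisfied.
Quorum: 7 present; quorum is 4. Satisfied.
Vote: the long-term lease of the principal facility requires the unanimous vote of the directors present (7). Unanimous means all 7, so 7 affirmative votes are needed; 7 voted in favor. Satisfied.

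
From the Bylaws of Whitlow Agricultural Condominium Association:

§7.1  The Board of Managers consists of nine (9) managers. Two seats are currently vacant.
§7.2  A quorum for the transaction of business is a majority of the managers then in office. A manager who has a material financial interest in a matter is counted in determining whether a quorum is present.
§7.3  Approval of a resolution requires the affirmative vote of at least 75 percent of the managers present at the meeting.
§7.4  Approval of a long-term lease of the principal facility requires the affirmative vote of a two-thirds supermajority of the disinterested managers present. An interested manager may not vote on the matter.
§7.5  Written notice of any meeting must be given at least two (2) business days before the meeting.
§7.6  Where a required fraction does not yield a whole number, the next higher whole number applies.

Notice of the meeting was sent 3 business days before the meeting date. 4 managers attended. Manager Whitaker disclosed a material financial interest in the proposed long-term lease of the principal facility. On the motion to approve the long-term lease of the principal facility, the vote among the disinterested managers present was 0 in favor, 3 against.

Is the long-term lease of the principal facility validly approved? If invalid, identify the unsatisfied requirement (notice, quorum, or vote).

Notice: 3 business days given; 2 required (3 ≥ 2). Satisfied.
Quorum: 4 present (interested managers count toward quorum); quorum is 4. Satisfied.
Vote: the long-term lease of the principal facility requires two-thirds of the disinterested managers present (4 − 1 = 3). 2/3 of 3 = 2, so 2 affirmative votes are needed; 0 voted in favor. Not satisfied.

Invalid — vote requirement not satisfied.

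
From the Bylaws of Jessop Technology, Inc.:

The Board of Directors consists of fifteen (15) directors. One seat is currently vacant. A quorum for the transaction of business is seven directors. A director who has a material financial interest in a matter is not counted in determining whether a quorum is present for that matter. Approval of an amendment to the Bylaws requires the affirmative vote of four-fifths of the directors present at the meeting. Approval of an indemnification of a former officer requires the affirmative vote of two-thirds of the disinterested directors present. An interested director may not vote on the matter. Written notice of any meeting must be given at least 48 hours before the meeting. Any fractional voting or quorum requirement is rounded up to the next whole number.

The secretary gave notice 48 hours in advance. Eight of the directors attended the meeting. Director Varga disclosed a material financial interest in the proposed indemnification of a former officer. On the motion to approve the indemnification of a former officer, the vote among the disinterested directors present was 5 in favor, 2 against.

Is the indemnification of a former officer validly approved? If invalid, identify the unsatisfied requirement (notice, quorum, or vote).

Valid — all requirements satisfied.

Notice: 48 hours given; 48 required (48 ≥ 48). Satisfied.
Quorum: 8 present, but the 1 interested director does not count, leaving 7. Quorum is 7. Satisfied.
Vote: the indemnification of a former officer requires two-thirds of the disinterested directors present (8 − 1 = 7). 2/3 of 7 = 4.67, rounded up to 5, so 5 affirmative votes are needed; 5 voted in favor. Satisfied.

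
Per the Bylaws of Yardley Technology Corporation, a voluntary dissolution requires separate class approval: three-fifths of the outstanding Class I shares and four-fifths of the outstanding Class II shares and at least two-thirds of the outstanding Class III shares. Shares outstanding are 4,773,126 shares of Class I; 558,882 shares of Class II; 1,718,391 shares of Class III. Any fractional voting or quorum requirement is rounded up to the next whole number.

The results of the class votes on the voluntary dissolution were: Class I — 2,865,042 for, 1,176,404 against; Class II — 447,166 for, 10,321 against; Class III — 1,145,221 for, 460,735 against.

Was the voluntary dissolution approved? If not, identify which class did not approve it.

Class I: 3/5 of 4773126 = 2863875.60, rounded up to 2863876; 2,863,876 required, 2,865,042 in favor — approved.
Class II: 4/5 of 558882 = 447105.60, rounded up to 447106; 447,106 required, 447,166 in favor — approved.
Class III: 2/3 of 1718391 = 1145594; 1,145,594 required, 1,145,221 in favor — not approved.

Not approved — the Class III shares did not give the required vote.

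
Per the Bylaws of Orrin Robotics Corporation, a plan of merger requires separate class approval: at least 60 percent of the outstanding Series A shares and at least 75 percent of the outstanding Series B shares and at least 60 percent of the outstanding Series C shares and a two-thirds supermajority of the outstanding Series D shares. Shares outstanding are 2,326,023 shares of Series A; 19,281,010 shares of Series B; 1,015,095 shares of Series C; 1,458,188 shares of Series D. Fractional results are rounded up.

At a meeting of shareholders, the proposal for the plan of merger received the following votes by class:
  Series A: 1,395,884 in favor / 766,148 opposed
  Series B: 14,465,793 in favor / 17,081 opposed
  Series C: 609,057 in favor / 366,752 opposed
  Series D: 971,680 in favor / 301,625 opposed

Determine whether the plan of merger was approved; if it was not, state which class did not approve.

Not approved — the Series D shares did not give the required vote.

Series A: 3/5 of 2326023 = 1395613.80, rounded up to 1395614; 1,395,614 required, 1,395,884 in favor — approved.
Series B: 3/4 of 19281010 = 14460757.50, rounded up to 14460758; 14,460,758 required, 14,465,793 in favor — approved.
Series C: 3/5 of 1015095 = 609057; 609,057 required, 609,057 in favor — approved.
Series D: 2/3 of 1458188 = 972125.33, rounded up to 972126; 972,126 required, 971,680 in favor — not approved.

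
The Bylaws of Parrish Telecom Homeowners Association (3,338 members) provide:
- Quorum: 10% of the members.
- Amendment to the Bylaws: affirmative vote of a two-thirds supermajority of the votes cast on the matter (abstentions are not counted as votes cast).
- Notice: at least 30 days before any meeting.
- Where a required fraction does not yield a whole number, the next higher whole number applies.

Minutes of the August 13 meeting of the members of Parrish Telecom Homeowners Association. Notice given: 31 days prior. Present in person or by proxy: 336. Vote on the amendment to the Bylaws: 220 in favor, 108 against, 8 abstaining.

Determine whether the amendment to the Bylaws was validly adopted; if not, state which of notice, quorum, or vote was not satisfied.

Notice: 31 days given; 30 required. Satisfied.
Quorum: 10% of 3,338 = 333.80, rounded up to 334; 336 present. Satisfied.
Vote: requires two-thirds of the votes cast (336 − 8 abstaining = 328); 2/3 of 328 = 218.67, rounded up to 219, so 219 needed; 220 in favor. Satisfied.

Valid — all requirements satisfied.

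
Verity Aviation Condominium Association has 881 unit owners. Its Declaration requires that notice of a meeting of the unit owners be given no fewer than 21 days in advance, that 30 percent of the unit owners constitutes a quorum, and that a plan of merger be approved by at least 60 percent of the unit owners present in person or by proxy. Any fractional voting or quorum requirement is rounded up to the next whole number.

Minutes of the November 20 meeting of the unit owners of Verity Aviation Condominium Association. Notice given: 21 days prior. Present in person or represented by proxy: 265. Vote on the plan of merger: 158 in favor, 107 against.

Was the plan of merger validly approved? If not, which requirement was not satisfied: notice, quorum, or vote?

Invalid — vote requirement not satisfied.

Notice: 21 days given; 21 required. Satisfied.
Quorum: 30% of 881 = 264.30, rounded up to 265; 265 present. Satisfied.
Vote: requires three-fifths of those present (265); 3/5 of 265 = 159, so 159 needed; 158 in favor. Not satisfied.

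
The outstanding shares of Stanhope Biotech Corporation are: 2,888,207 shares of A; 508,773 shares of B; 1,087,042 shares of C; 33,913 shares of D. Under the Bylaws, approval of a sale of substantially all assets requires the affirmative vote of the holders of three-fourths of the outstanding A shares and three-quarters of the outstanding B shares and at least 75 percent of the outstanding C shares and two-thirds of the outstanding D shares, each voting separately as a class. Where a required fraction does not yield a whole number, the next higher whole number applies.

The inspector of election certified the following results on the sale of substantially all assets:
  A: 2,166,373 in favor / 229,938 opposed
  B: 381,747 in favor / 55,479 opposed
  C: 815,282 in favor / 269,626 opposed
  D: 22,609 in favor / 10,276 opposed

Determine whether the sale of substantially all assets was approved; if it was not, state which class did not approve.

A: 3/4 of 2888207 = 2166155.25, rounded up to 2166156; 2,166,156 required, 2,166,373 in favor — approved.
B: 3/4 of 508773 = 381579.75, rounded up to 381580; 381,580 required, 381,747 in favor — approved.
C: 3/4 of 1087042 = 815281.50, rounded up to 815282; 815,282 required, 815,282 in favor — approved.
D: 2/3 of 33913 = 22608.67, rounded up to 22609; 22,609 required, 22,609 in favor — approved.

Approved — every class gave the required vote.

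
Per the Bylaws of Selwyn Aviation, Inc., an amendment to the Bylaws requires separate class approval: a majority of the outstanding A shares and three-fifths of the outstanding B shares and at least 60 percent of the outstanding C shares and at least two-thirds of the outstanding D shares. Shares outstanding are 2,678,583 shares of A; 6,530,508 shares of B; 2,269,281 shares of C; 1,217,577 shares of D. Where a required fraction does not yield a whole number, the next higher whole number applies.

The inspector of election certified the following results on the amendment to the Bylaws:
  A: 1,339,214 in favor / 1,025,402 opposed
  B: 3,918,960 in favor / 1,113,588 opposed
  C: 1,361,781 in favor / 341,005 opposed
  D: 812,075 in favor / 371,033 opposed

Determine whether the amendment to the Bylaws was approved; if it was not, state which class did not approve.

Not approved — the A shares did not give the required vote.

A: a majority of 2678583 is 1339292; 1,339,292 required, 1,339,214 in favor — not approved.
B: 3/5 of 6530508 = 3918304.80, rounded up to 3918305; 3,918,305 required, 3,918,960 in favor — approved.
C: 3/5 of 2269281 = 1361568.60, rounded up to 1361569; 1,361,569 required, 1,361,781 in favor — approved.
D: 2/3 of 1217577 = 811718; 811,718 required, 812,075 in favor — approved.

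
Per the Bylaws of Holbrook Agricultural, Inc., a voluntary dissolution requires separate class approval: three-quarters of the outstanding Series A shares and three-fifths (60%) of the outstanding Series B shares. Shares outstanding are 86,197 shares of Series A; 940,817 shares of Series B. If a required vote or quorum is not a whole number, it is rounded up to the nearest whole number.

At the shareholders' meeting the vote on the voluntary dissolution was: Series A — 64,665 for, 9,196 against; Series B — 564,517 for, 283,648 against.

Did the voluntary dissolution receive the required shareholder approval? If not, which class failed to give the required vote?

Series A: 3/4 of 86197 = 64647.75, rounded up to 64648; 64,648 required, 64,665 in favor — approved.
Series B: 3/5 of 940817 = 564490.20, rounded up to 564491; 564,491 required, 564,517 in favor — approved.

Approved — every class gave the required vote.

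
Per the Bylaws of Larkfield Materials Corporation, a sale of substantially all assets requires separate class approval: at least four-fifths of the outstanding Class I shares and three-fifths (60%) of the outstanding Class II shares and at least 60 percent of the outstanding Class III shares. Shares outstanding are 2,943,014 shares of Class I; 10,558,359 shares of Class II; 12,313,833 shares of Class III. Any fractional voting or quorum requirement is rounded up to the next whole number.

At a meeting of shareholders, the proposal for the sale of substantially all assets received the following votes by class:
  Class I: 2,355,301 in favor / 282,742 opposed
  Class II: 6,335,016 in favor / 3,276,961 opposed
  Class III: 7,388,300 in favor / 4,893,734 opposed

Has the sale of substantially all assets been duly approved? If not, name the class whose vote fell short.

Approved — every class gave the required vote.

Class I: 4/5 of 2943014 = 2354411.20, rounded up to 2354412; 2,354,412 required, 2,355,301 in favor — approved.
Class II: 3/5 of 10558359 = 6335015.40, rounded up to 6335016; 6,335,016 required, 6,335,016 in favor — approved.
Class III: 3/5 of 12313833 = 7388299.80, rounded up to 7388300; 7,388,300 required, 7,388,300 in favor — approved.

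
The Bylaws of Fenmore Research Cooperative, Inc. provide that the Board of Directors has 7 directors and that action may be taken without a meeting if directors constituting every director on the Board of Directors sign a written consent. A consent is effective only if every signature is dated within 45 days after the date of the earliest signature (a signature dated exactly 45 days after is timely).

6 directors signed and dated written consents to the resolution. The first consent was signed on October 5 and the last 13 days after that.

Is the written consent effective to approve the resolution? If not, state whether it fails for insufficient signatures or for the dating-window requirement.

Signatures required: all of 7 — unanimous means all 7, so 7 needed; 6 signed. Insufficient.
Dating window: the latest signature is 13 days after the earliest; the limit is 45 days. Within the window.

Not effective — insufficient signatures.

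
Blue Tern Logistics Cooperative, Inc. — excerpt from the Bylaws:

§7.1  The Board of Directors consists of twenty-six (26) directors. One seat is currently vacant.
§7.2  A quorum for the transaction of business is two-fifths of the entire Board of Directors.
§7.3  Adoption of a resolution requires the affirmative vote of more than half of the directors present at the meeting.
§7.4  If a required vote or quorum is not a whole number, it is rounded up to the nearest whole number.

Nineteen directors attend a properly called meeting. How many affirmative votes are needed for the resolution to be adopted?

10

The resolution requires a majority of the directors present (19).
A majority of 19 is 10.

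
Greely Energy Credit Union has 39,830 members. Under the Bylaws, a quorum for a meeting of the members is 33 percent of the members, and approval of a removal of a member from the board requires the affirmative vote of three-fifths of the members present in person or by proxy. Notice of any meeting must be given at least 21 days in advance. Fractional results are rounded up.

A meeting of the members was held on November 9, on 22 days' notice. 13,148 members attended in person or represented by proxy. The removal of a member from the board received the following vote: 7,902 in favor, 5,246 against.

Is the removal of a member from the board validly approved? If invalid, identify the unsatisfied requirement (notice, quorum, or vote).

Notice: 22 days given; 21 required. Satisfied.
Quorum: 33% of 39,830 = 13,143.90, rounded up to 13,144; 13,148 present. Satisfied.
Vote: requires three-fifths of those present (13,148); 3/5 of 13148 = 7888.80, rounded up to 7889, so 7,889 needed; 7,902 in favor. Satisfied.

Valid — all requirements satisfied.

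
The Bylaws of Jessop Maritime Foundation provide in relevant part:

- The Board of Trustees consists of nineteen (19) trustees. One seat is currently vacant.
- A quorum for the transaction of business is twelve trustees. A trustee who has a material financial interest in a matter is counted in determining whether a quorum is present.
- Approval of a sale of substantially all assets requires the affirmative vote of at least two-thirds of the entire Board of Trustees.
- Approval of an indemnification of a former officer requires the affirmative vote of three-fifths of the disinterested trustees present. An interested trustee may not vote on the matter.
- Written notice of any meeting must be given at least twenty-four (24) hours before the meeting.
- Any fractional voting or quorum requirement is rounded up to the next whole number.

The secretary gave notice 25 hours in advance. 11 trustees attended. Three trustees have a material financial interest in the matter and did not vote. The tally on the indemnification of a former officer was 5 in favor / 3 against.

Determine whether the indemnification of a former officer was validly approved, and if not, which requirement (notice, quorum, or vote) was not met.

Notice: 25 hours given; 24 required (25 ≥ 24). Satisfied.
Quorum: 11 present (interested trustees count toward quorum); quorum is 12. Not satisfied.
Vote: the indemnification of a former officer requires three-fifths of the disinterested trustees present (11 − 3 = 8). 3/5 of 8 = 4.80, rounded up to 5, so 5 affirmative votes are needed; 5 voted in favor. Satisfied. (Moot — without a quorum no business can be validly transacted.)

Invalid — quorum requirement not satisfied.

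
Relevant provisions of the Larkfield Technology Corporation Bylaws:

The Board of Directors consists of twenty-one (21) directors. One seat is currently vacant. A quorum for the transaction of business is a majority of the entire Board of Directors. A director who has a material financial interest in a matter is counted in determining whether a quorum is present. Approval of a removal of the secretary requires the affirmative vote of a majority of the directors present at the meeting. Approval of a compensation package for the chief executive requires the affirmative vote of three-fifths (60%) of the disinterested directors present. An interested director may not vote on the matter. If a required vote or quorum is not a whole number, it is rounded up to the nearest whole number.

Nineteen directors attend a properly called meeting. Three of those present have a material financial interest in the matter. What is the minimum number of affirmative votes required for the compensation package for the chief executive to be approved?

10

The compensation package for the chief executive requires three-fifths of the disinterested directors present (19 − 3 = 16).
3/5 of 16 = 9.60, rounded up to 10.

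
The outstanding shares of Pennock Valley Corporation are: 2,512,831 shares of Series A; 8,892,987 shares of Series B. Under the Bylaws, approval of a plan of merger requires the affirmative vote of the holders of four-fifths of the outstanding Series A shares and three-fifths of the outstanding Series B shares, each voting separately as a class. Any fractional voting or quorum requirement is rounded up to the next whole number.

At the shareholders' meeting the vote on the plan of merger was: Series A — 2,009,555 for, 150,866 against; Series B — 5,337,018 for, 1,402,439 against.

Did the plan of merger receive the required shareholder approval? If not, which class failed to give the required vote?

Not approved — the Series A shares did not give the required vote.

Series A: 4/5 of 2512831 = 2010264.80, rounded up to 2010265; 2,010,265 required, 2,009,555 in favor — not approved.
Series B: 3/5 of 8892987 = 5335792.20, rounded up to 5335793; 5,335,793 required, 5,337,018 in favor — approved.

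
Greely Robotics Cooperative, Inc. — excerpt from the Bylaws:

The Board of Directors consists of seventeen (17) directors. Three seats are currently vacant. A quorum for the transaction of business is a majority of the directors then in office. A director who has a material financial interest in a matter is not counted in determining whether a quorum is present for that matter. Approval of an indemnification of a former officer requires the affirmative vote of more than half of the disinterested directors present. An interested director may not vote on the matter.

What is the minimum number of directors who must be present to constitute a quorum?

A majority of 14 is 8.

8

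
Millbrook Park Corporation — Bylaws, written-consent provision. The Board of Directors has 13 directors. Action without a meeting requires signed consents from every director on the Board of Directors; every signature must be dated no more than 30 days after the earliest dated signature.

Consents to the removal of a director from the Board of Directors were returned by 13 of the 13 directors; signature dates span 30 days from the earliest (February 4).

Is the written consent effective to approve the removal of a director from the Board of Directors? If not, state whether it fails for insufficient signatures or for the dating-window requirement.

Effective — both the signature and dating-window requirements are satisfied.

Signatures required: all of 13 — unanimous means all 13, so 13 needed; 13 signed. Sufficient.
Dating window: the latest signature is 30 days after the earliest; the limit is 30 days. Within the window.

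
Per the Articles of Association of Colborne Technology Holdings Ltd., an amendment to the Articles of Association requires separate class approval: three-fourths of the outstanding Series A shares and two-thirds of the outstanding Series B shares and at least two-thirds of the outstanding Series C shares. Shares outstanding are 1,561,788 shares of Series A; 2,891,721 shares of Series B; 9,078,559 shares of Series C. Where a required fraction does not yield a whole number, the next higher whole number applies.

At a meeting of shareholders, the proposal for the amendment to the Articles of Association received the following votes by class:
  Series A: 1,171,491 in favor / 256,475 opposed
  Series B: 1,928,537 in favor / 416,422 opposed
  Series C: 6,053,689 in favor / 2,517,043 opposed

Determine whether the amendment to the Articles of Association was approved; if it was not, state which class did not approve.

Approved — every class gave the required vote.

Series A: 3/4 of 1561788 = 1171341; 1,171,341 required, 1,171,491 in favor — approved.
Series B: 2/3 of 2891721 = 1927814; 1,927,814 required, 1,928,537 in favor — approved.
Series C: 2/3 of 9078559 = 6052372.67, rounded up to 6052373; 6,052,373 required, 6,053,689 in favor — approved.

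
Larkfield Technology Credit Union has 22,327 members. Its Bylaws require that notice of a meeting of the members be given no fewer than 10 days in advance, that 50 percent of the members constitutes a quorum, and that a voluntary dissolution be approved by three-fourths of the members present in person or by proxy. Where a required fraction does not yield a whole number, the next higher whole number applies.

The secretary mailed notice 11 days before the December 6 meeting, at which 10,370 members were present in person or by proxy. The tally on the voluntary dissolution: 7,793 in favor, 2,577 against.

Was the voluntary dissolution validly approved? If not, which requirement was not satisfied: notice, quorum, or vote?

Invalid — quorum requirement not satisfied.

Notice: 11 days given; 10 required. Satisfied.
Quorum: 50% of 22,327 = 11,163.50, rounded up to 11,164; 10,370 present. Not satisfied.
Vote: requires three-fourths of those present (10,370); 3/4 of 10370 = 7777.50, rounded up to 7778, so 7,778 needed; 7,793 in favor. Satisfied.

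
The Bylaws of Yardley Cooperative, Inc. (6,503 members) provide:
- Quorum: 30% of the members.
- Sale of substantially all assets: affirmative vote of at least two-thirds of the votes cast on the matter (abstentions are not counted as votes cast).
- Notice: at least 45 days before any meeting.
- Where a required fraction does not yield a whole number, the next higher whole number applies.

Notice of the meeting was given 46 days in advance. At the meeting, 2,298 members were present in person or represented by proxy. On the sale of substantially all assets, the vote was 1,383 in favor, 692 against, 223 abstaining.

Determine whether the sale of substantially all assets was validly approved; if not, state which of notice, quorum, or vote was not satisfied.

Invalid — vote requirement not satisfied.

Notice: 46 days given; 45 required. Satisfied.
Quorum: 30% of 6,503 = 1,950.90, rounded up to 1,951; 2,298 present. Satisfied.
Vote: requires two-thirds of the votes cast (2,298 − 223 abstaining = 2,075); 2/3 of 2075 = 1383.33, rounded up to 1384, so 1,384 needed; 1,383 in favor. Not satisfied.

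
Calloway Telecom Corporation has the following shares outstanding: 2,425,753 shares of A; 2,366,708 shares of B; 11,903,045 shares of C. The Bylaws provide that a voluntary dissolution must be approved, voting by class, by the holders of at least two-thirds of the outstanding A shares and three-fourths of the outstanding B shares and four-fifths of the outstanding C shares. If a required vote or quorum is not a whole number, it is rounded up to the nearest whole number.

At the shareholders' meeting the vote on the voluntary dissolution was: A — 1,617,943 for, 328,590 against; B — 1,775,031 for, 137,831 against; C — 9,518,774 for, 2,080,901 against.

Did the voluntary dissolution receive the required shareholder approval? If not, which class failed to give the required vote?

A: 2/3 of 2425753 = 1617168.67, rounded up to 1617169; 1,617,169 required, 1,617,943 in favor — approved.
B: 3/4 of 2366708 = 1775031; 1,775,031 required, 1,775,031 in favor — approved.
C: 4/5 of 11903045 = 9522436; 9,522,436 required, 9,518,774 in favor — not approved.

Not approved — the C shares did not give the required vote.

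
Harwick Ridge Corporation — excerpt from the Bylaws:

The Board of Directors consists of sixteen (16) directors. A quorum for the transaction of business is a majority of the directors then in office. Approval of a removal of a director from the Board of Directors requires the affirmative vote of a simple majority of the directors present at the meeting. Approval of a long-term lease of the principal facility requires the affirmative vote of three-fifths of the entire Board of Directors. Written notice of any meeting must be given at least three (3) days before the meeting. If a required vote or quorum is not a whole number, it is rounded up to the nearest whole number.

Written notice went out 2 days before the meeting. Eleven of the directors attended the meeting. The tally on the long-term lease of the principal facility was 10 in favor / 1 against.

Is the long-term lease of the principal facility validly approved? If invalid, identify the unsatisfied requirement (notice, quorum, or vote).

Notice: 2 days given; 3 required (2 < 3). Not satisfied.
Quorum: 11 present; quorum is 9. Satisfied.
Vote: the long-term lease of the principal facility requires three-fifths of the entire Board of Directors (16). 3/5 of 16 = 9.60, rounded up to 10, so 10 affirmative votes are needed; 10 voted in favor. Satisfied.

Invalid — notice requirement not satisfied.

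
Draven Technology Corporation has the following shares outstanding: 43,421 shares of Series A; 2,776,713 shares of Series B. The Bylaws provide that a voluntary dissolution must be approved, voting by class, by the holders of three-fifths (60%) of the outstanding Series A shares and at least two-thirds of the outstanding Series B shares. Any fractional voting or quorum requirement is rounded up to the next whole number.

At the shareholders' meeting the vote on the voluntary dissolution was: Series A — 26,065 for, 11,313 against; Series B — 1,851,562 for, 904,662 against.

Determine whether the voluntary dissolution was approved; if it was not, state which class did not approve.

Approved — every class gave the required vote.

Series A: 3/5 of 43421 = 26052.60, rounded up to 26053; 26,053 required, 26,065 in favor — approved.
Series B: 2/3 of 2776713 = 1851142; 1,851,142 required, 1,851,562 in favor — approved.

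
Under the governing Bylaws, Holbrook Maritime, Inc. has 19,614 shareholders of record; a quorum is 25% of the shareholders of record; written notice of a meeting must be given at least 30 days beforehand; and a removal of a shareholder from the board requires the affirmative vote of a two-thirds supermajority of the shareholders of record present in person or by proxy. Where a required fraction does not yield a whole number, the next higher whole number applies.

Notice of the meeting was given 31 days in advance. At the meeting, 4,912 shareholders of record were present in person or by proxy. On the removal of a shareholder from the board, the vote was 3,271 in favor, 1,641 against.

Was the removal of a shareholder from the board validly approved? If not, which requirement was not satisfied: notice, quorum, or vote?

Invalid — vote requirement not satisfied.

Notice: 31 days given; 30 required. Satisfied.
Quorum: 25% of 19,614 = 4,903.50, rounded up to 4,904; 4,912 present. Satisfied.
Vote: requires two-thirds of those present (4,912); 2/3 of 4912 = 3274.67, rounded up to 3275, so 3,275 needed; 3,271 in favor. Not satisfied.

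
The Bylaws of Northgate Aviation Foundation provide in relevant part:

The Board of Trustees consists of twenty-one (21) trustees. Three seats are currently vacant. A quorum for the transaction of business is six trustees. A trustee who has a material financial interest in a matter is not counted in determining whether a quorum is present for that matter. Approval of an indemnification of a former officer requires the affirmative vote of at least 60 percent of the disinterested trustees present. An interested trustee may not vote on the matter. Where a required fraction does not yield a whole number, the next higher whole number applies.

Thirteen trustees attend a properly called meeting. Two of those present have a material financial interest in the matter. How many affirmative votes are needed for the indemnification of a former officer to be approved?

7

The indemnification of a former officer requires three-fifths of the disinterested trustees present (13 − 2 = 11).
3/5 of 11 = 6.60, rounded up to 7.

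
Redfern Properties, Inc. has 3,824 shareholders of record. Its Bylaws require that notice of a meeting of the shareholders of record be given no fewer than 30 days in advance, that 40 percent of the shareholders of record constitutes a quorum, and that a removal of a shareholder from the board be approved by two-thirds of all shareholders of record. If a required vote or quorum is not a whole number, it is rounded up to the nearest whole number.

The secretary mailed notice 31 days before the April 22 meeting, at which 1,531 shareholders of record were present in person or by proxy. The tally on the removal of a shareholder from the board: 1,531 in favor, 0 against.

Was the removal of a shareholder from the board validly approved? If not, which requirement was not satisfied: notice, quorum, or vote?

Invalid — vote requirement not satisfied.

Notice: 31 days given; 30 required. Satisfied.
Quorum: 40% of 3,824 = 1,529.60, rounded up to 1,530; 1,531 present. Satisfied.
Vote: requires two-thirds of all shareholders of record (3,824); 2/3 of 3824 = 2549.33, rounded up to 2550, so 2,550 needed; 1,531 in favor. Not satisfied.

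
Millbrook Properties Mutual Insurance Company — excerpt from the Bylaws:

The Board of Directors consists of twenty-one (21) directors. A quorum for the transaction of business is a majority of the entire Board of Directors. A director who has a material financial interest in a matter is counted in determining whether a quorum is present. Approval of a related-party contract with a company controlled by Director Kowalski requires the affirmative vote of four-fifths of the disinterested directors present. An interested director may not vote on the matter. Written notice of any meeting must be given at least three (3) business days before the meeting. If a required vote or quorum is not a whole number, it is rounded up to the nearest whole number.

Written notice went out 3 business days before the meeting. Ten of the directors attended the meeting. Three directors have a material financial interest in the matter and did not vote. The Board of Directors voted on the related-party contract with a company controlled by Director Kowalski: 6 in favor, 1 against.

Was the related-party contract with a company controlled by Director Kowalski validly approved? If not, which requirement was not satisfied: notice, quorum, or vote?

Invalid — quorum requirement not satisfied.

Notice: 3 business days given; 3 required (3 ≥ 3). Satisfied.
Quorum: 10 present (interested directors count toward quorum); quorum is 11. Not satisfied.
Vote: the related-party contract with a company controlled by Director Kowalski requires four-fifths of the disinterested directors present (10 − 3 = 7). 4/5 of 7 = 5.60, rounded up to 6, so 6 affirmative votes are needed; 6 voted in favor. Satisfied. (Moot — without a quorum no business can be validly transacted.)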